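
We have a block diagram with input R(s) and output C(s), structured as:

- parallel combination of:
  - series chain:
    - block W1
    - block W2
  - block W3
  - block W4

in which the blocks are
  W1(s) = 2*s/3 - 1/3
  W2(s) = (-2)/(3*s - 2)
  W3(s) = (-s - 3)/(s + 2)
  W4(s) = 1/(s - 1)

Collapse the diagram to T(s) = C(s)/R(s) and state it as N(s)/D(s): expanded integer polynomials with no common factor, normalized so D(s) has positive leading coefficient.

Step 1. combine W1, W2 in series = (2 - 4*s)/(9*s - 6)
Step 2. parallel reduction of (W1*W2), W3, W4, giving the overall T(s)

Final answer: (-13*s^3 - 5*s^2 + 61*s - 34)/(9*s^3 + 3*s^2 - 24*s + 12)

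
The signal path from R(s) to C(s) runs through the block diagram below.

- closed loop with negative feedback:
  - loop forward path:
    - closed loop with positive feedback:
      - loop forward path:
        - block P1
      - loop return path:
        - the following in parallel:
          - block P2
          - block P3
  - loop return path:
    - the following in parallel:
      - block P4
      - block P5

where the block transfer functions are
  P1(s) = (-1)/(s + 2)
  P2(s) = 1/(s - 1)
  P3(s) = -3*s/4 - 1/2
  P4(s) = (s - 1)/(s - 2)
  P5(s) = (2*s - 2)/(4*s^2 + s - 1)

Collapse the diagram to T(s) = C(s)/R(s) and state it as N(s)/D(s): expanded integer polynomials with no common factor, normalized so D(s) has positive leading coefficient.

1. reduce the parallel group P2, P3 -> (-3*s^2 + s + 6)/(4*s - 4)
2. reduce the feedback loop with forward P1 and return (P2+P3) -> (4 - 4*s)/(s^2 + 5*s - 2)
3. sum the parallel branches P4, P5 -> (4*s^3 - s^2 - 8*s + 5)/(4*s^3 - 7*s^2 - 3*s + 2)
4. feedback reduction of [P1/(1-P1*(P2+P3))], (P4+P5), giving the overall T(s)

Therefore the answer is (-16*s^4 + 44*s^3 - 16*s^2 - 20*s + 8)/(4*s^5 - 3*s^4 - 26*s^3 + 29*s^2 - 36*s + 16).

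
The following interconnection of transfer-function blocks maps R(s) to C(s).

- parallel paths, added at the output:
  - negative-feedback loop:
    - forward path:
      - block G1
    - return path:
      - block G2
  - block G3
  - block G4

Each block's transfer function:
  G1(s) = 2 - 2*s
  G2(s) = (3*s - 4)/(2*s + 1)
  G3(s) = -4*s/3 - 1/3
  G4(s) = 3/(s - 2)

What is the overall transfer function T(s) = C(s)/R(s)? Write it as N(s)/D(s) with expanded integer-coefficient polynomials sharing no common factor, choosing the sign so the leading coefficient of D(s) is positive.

[1] reduce the feedback loop with forward G1 and return G2; result (4*s^2 - 2*s - 2)/(6*s^2 - 16*s + 7)
[2] sum the parallel branches [G1/(1+G1*G2)], G3, G4, giving the overall T(s)

Final answer: (-24*s^4 + 118*s^3 - 104*s^2 - 121*s + 89)/(18*s^3 - 84*s^2 + 117*s - 42)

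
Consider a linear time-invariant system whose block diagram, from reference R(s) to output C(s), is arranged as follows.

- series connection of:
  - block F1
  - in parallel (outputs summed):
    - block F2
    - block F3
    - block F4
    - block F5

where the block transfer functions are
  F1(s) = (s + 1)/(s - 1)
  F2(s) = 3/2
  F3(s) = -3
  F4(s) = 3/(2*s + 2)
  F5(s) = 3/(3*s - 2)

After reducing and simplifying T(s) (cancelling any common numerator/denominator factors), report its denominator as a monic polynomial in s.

Step 1. sum the parallel branches F2, F3, F4, F5: (-9*s^2 + 12*s + 6)/(6*s^2 + 2*s - 4)
Step 2. combine F1, (F2+F3+F4+F5) in series: (-9*s^2 + 12*s + 6)/(6*s^2 - 10*s + 4)
T(s) is the step-2 result (common factors already cancelled). Leading coefficient of the denominator: 6. Divide through by 6 for the monic polynomial.

Therefore the answer is s^2 - 5*s/3 + 2/3.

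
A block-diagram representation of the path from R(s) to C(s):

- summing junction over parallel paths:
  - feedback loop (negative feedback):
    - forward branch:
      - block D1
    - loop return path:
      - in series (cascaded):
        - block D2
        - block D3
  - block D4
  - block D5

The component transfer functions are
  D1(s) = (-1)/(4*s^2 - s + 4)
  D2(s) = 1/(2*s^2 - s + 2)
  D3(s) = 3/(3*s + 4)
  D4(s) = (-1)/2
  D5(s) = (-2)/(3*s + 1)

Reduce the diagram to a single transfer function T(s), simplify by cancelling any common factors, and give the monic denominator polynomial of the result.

(1) cascade D2, D3: 3/(6*s^3 + 5*s^2 + 2*s + 8)
(2) close the feedback loop around D1, (D2*D3): (-6*s^3 - 5*s^2 - 2*s - 8)/(24*s^5 + 14*s^4 + 27*s^3 + 50*s^2 + 29)
(3) reduce the parallel group [D1/(1+D1*(D2*D3))], D4, D5: (-72*s^6 - 162*s^5 - 187*s^4 - 327*s^3 - 272*s^2 - 139*s - 161)/(144*s^6 + 132*s^5 + 190*s^4 + 354*s^3 + 100*s^2 + 174*s + 58)
That last expression is T(s), already simplified. Scaling its denominator by 1/144 (the reciprocal of the leading coefficient) yields the monic denominator.

Final answer: s^6 + 11*s^5/12 + 95*s^4/72 + 59*s^3/24 + 25*s^2/36 + 29*s/24 + 29/72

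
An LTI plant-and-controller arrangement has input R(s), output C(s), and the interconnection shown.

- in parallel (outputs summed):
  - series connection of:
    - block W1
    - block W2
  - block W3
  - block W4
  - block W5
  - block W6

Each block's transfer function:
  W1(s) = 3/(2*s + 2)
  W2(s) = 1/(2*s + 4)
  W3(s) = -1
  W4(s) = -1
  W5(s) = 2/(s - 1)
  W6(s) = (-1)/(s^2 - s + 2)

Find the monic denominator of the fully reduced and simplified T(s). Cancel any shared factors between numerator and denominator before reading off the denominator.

Step 1. reduce the series chain W1, W2: 3/(4*s^2 + 12*s + 8)
Step 2. combine (W1*W2), W3, W4, W5, W6 in parallel: (-8*s^5 + 23*s^3 - 30*s^2 + 45*s + 66)/(4*s^5 + 4*s^4 - 4*s^3 + 12*s^2 - 16)
Step 2 gives the fully reduced T(s), with no common factor left to cancel. The denominator's leading coefficient is 4, so divide each of its coefficients by 4 to get the monic form.

Therefore the answer is s^5 + s^4 - s^3 + 3*s^2 - 4.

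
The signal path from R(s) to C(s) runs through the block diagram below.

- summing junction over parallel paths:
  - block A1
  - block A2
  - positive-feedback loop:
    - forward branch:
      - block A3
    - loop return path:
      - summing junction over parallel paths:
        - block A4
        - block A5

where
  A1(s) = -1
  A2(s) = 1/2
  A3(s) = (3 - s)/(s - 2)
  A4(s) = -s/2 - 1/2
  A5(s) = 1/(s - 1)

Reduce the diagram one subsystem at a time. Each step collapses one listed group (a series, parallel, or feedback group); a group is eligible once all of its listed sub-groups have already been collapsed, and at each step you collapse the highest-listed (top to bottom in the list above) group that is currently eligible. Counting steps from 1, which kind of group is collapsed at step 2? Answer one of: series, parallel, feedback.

[1] add A4, A5 (parallel)
[2] apply the feedback formula to A3, (A4+A5)
[3] add A1, A2, [A3/(1-A3*(A4+A5))] (parallel)
Step 2 collapses a feedback group.

Final answer: feedback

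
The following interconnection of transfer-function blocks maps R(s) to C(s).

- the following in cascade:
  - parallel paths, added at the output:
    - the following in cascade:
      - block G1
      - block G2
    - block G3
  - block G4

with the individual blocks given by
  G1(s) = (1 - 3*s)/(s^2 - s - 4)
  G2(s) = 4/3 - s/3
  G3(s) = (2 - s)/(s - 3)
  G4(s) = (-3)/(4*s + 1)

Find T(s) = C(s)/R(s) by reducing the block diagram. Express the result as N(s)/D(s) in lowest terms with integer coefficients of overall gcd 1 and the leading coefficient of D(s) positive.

Reducing step by step:

1. multiply G1, G2 (series); result (3*s^2 - 13*s + 4)/(3*s^2 - 3*s - 12)
2. sum the parallel branches (G1*G2), G3; result (-13*s^2 + 49*s - 36)/(3*s^3 - 12*s^2 - 3*s + 36)
3. combine ((G1*G2)+G3), G4 in series, which is the overall transfer function T(s) = C(s)/R(s) in lowest terms

Answer: (13*s^2 - 49*s + 36)/(4*s^4 - 15*s^3 - 8*s^2 + 47*s + 12)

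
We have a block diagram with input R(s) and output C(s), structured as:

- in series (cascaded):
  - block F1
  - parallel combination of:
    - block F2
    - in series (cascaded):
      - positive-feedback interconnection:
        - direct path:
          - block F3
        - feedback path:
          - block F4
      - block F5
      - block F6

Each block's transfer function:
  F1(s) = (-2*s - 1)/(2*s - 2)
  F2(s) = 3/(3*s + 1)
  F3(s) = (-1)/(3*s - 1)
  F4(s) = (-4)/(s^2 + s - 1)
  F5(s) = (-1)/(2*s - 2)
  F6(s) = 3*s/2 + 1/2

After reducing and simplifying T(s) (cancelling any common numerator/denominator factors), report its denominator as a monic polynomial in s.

Step 1. reduce the feedback loop with forward F3 and return F4 -> (-s^2 - s + 1)/(3*s^3 + 2*s^2 - 4*s - 3)
Step 2. multiply [F3/(1-F3*F4)], F5, F6 (series) -> (3*s^3 + 4*s^2 - 2*s - 1)/(12*s^4 - 4*s^3 - 24*s^2 + 4*s + 12)
Step 3. combine F2, ([F3/(1-F3*F4)]*F5*F6) in parallel -> (45*s^4 + 3*s^3 - 74*s^2 + 7*s + 35)/(36*s^5 - 76*s^3 - 12*s^2 + 40*s + 12)
Step 4. combine F1, (F2+([F3/(1-F3*F4)]*F5*F6)) in series -> (-90*s^5 - 51*s^4 + 145*s^3 + 60*s^2 - 77*s - 35)/(72*s^6 - 72*s^5 - 152*s^4 + 128*s^3 + 104*s^2 - 56*s - 24)
Step 4 gives the fully reduced T(s), with no common factor left to cancel. The denominator's leading coefficient is 72, so divide each of its coefficients by 72 to get the monic form.

Answer: s^6 - s^5 - 19*s^4/9 + 16*s^3/9 + 13*s^2/9 - 7*s/9 - 1/3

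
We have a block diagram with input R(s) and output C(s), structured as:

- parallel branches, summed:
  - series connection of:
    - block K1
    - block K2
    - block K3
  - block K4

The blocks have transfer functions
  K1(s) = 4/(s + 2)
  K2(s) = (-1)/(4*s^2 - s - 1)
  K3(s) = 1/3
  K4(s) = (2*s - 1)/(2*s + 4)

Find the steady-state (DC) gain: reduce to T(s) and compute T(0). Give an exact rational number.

Answer: 5/12

Working:
Step 1 - multiply K1, K2, K3 (series) gives (-4)/(12*s^3 + 21*s^2 - 9*s - 6)
Step 2 - reduce the parallel group (K1*K2*K3), K4 gives (24*s^3 - 18*s^2 - 3*s - 5)/(24*s^3 + 42*s^2 - 18*s - 12)
Evaluating the step-2 result (the overall T(s)) at s = 0 gives T(0) = -5/(-12) = 5/12.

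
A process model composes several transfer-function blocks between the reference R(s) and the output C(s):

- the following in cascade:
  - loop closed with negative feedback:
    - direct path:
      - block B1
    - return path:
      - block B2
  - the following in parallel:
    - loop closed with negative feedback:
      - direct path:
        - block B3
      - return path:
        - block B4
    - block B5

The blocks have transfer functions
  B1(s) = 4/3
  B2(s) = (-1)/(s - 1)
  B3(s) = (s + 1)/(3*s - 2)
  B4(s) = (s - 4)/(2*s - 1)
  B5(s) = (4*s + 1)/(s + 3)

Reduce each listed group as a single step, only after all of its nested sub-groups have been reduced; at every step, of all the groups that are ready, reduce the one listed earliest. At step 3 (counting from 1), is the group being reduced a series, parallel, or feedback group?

1. apply the feedback formula to B1, B2
2. feedback reduction of B3, B4
3. combine [B3/(1+B3*B4)], B5 in parallel
4. series reduction of [B1/(1+B1*B2)], ([B3/(1+B3*B4)]+B5)
The group at step 3 is a parallel group.

Hence the answer: parallel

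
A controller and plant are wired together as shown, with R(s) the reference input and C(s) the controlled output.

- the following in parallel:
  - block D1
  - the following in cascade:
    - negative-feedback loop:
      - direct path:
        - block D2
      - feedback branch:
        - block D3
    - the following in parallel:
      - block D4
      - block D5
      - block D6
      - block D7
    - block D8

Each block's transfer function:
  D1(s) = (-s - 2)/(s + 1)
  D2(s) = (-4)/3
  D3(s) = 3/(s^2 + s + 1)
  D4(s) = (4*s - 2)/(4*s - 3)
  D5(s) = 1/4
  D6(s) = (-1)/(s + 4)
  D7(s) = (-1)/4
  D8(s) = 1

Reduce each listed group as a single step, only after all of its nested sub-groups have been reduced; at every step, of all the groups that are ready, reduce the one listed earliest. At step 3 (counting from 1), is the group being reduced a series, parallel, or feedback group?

Step 1: reduce the feedback loop with forward D2 and return D3
Step 2: combine D4, D5, D6, D7 in parallel
Step 3: combine [D2/(1+D2*D3)], (D4+D5+D6+D7), D8 in series
Step 4: add D1, ([D2/(1+D2*D3)]*(D4+D5+D6+D7)*D8) (parallel)
Step 3 collapses a series group.

Hence the answer: series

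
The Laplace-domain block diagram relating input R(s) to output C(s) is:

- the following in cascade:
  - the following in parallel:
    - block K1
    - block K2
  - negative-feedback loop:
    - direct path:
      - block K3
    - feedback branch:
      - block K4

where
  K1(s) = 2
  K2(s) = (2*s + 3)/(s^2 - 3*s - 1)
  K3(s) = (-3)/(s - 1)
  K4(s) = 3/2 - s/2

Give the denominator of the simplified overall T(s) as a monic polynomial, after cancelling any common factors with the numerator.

The answer is s^3 - 26*s^2/5 + 28*s/5 + 11/5.

Reasoning:
Step 1: parallel reduction of K1, K2 -> (2*s^2 - 4*s + 1)/(s^2 - 3*s - 1)
Step 2: feedback reduction of K3, K4 -> (-6)/(5*s - 11)
Step 3: cascade (K1+K2), [K3/(1+K3*K4)] -> (-12*s^2 + 24*s - 6)/(5*s^3 - 26*s^2 + 28*s + 11)
No further cancellation is possible in the step-3 result, so that is T(s). Its denominator becomes monic after dividing by the leading coefficient 5.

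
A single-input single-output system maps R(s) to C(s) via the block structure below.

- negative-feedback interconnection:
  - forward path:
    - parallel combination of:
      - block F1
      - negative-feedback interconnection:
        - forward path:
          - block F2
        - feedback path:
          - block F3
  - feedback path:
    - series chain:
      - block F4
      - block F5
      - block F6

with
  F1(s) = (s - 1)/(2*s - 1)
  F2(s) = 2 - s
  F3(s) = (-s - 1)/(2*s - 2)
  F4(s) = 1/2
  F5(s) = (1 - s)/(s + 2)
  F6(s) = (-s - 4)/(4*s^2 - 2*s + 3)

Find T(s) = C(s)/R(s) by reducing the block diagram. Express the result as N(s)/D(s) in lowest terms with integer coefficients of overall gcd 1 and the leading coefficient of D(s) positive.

(1) close the feedback loop around F2, F3 = (-2*s^2 + 6*s - 4)/(s^2 + s - 4)
(2) add F1, [F2/(1+F2*F3)] (parallel) = (-3*s^3 + 14*s^2 - 19*s + 8)/(2*s^3 + s^2 - 9*s + 4)
(3) cascade F4, F5, F6 = (s^2 + 3*s - 4)/(8*s^3 + 12*s^2 - 2*s + 12)
(4) close the feedback loop around (F1+[F2/(1+F2*F3)]), (F4*F5*F6); the result is T(s) itself (integer coefficients, no common factor, positive leading denominator coefficient)

Final answer: (-24*s^6 + 76*s^5 + 22*s^4 - 228*s^3 + 302*s^2 - 244*s + 96)/(16*s^6 + 29*s^5 - 59*s^4 - 19*s^3 - 27*s^2 - 16*s + 16)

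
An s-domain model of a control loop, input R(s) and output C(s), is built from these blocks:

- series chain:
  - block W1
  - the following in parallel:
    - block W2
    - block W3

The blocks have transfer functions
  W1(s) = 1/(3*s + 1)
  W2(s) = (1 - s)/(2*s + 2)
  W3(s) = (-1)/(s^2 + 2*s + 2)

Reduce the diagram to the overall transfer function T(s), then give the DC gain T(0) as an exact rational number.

Step 1: parallel reduction of W2, W3: (-s^3 - s^2 - 2*s)/(2*s^3 + 6*s^2 + 8*s + 4)
Step 2: reduce the series chain W1, (W2+W3): (-s^3 - s^2 - 2*s)/(6*s^4 + 20*s^3 + 30*s^2 + 20*s + 4)
Evaluating the step-2 result (the overall T(s)) at s = 0 gives T(0) = 0/4 = 0.

Hence the answer: 0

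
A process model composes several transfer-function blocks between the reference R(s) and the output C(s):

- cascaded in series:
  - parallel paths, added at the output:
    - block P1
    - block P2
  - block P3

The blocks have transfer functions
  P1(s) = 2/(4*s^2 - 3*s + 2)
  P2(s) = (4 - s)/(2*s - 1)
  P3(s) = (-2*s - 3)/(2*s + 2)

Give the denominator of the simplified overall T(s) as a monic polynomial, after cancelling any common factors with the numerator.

Answer: s^4 - s^3/4 - 3*s^2/8 + 5*s/8 - 1/4

Working:
Step 1: parallel reduction of P1, P2: (-4*s^3 + 19*s^2 - 10*s + 6)/(8*s^3 - 10*s^2 + 7*s - 2)
Step 2: combine (P1+P2), P3 in series: (8*s^4 - 26*s^3 - 37*s^2 + 18*s - 18)/(16*s^4 - 4*s^3 - 6*s^2 + 10*s - 4)
T(s) is the step-2 result (common factors already cancelled). Leading coefficient of the denominator: 16. Divide through by 16 for the monic polynomial.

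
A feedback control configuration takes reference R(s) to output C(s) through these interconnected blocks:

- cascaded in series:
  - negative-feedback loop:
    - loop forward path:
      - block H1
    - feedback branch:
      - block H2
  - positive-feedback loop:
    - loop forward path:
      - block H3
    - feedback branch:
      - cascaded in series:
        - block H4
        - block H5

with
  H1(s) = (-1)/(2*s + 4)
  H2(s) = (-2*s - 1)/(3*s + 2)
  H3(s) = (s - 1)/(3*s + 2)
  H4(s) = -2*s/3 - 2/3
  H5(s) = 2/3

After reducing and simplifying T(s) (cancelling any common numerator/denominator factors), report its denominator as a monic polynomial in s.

The answer is s^4 + 39*s^3/4 + 101*s^2/4 + 165*s/8 + 21/4.

Reasoning:
(1) feedback reduction of H1, H2 = (-3*s - 2)/(6*s^2 + 18*s + 9)
(2) cascade H4, H5 = -4*s/9 - 4/9
(3) feedback reduction of H3, (H4*H5) = (9*s - 9)/(4*s^2 + 27*s + 14)
(4) combine [H1/(1+H1*H2)], [H3/(1-H3*(H4*H5))] in series = (-9*s^2 + 3*s + 6)/(8*s^4 + 78*s^3 + 202*s^2 + 165*s + 42)
No further cancellation is possible in the step-4 result, so that is T(s). Its denominator becomes monic after dividing by the leading coefficient 8.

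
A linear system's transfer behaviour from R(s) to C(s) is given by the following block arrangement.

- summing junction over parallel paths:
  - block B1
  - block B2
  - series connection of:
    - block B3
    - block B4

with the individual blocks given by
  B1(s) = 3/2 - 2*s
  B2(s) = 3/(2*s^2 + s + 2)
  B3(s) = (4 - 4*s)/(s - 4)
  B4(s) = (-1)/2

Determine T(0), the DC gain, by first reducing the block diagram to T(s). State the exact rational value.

Step 1. series reduction of B3, B4; result (2*s - 2)/(s - 4)
Step 2. add B1, B2, (B3*B4) (parallel); result (-8*s^4 + 42*s^3 - 17*s^2 + 36*s - 56)/(4*s^3 - 14*s^2 - 4*s - 16)
That last expression is T(s); at s = 0 only the constant terms survive, so T(0) = -56/(-16) = 7/2.

Therefore the answer is 7/2.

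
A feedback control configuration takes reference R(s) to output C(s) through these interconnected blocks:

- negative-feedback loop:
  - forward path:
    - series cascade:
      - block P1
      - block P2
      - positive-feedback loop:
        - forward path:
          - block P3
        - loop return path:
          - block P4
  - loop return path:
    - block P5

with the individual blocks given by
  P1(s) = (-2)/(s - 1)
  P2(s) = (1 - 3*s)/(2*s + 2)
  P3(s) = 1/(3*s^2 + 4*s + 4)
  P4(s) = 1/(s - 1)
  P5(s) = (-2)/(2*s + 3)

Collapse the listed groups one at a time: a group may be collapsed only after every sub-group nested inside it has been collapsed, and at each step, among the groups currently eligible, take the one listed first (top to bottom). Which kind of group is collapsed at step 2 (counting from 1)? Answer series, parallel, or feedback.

Reducing step by step:

[1] apply the feedback formula to P3, P4
[2] combine P1, P2, [P3/(1-P3*P4)] in series
[3] reduce the feedback loop with forward (P1*P2*[P3/(1-P3*P4)]) and return P5
The group at step 2 is a series group.

Answer: series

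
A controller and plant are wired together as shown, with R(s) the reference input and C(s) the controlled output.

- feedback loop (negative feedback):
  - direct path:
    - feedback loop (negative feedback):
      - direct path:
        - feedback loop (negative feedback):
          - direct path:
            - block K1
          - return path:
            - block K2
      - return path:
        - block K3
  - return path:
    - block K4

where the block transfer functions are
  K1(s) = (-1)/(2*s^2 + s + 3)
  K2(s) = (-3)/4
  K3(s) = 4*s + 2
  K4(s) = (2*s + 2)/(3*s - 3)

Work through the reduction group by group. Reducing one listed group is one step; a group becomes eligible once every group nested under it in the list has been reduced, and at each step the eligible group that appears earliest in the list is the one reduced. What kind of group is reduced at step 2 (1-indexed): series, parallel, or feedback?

(1) close the feedback loop around K1, K2
(2) close the feedback loop around [K1/(1+K1*K2)], K3
(3) reduce the feedback loop with forward [[K1/(1+K1*K2)]/(1+[K1/(1+K1*K2)]*K3)] and return K4
The group at step 2 is a feedback group.

Answer: feedback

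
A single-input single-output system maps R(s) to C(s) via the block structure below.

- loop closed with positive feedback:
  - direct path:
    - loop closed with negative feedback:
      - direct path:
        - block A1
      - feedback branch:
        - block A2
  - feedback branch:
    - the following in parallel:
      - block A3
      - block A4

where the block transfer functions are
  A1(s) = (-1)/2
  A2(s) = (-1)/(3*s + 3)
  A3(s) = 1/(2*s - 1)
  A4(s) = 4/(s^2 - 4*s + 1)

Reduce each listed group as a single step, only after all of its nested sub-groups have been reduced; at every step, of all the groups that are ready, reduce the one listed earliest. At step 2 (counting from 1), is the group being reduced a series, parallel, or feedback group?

[1] close the feedback loop around A1, A2
[2] combine A3, A4 in parallel
[3] feedback reduction of [A1/(1+A1*A2)], (A3+A4)
Step 2: parallel.

Final answer: parallel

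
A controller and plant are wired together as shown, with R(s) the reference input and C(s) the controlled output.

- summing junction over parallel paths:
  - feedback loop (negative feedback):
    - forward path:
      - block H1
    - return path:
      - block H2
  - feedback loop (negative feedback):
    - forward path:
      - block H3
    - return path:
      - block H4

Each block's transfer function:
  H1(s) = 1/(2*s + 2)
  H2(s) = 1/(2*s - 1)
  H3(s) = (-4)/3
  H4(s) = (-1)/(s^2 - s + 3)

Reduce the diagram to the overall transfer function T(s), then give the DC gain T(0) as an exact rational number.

First reduce the diagram to T(s).

1. apply the feedback formula to H1, H2 -> (2*s - 1)/(4*s^2 + 2*s - 1)
2. close the feedback loop around H3, H4 -> (-4*s^2 + 4*s - 12)/(3*s^2 - 3*s + 13)
3. add [H1/(1+H1*H2)], [H3/(1+H3*H4)] (parallel) -> (-16*s^4 + 14*s^3 - 45*s^2 + s - 1)/(12*s^4 - 6*s^3 + 43*s^2 + 29*s - 13)
Step 3 gives the overall T(s). Then T(0) = -1/(-13) = 1/13.

Answer: 1/13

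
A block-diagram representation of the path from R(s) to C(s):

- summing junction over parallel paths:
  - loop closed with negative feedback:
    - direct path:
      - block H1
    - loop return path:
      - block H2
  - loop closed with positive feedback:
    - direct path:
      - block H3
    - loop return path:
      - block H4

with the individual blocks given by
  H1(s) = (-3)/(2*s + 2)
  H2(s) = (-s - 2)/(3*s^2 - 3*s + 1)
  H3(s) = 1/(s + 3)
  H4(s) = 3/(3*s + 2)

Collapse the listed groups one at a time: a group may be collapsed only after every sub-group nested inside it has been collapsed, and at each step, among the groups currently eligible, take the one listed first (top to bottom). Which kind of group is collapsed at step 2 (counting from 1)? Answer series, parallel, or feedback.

[1] collapse the loop (H1 forward, H2 return)
[2] feedback reduction of H3, H4
[3] combine [H1/(1+H1*H2)], [H3/(1-H3*H4)] in parallel
Step 2 collapses a feedback group.

Hence the answer: feedback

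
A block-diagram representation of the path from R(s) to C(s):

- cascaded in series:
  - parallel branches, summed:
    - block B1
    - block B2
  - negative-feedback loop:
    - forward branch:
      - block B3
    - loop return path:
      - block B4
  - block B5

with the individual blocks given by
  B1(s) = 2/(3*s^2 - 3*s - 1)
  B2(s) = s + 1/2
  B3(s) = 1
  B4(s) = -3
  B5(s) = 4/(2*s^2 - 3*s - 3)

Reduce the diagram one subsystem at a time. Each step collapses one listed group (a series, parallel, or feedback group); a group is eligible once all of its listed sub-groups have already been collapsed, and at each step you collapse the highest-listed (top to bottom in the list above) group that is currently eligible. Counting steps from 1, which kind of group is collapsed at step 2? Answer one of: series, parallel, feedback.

Answer: feedback

Working:
[1] combine B1, B2 in parallel
[2] feedback reduction of B3, B4
[3] cascade (B1+B2), [B3/(1+B3*B4)], B5
The group at step 2 is a feedback group.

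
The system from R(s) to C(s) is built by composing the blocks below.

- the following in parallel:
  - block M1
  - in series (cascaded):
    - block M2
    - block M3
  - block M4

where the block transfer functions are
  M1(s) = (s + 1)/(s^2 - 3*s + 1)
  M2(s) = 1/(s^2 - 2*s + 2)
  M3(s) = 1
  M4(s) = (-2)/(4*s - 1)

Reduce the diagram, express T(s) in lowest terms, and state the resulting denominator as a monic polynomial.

Step 1. cascade M2, M3 -> 1/(s^2 - 2*s + 2)
Step 2. parallel reduction of M1, (M2*M3), M4 -> (2*s^4 + 9*s^3 - 30*s^2 + 31*s - 7)/(4*s^5 - 21*s^4 + 41*s^3 - 41*s^2 + 16*s - 2)
That last expression is T(s), already simplified. Scaling its denominator by 1/4 (the reciprocal of the leading coefficient) yields the monic denominator.

Final answer: s^5 - 21*s^4/4 + 41*s^3/4 - 41*s^2/4 + 4*s - 1/2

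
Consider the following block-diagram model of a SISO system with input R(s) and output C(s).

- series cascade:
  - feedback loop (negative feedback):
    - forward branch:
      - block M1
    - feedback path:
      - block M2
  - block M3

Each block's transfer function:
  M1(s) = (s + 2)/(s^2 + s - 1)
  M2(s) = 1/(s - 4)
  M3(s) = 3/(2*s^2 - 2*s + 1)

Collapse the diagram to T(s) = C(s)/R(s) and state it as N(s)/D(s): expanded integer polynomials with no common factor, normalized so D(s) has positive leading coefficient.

Step 1 - close the feedback loop around M1, M2 = (s^2 - 2*s - 8)/(s^3 - 3*s^2 - 4*s + 6)
Step 2 - cascade [M1/(1+M1*M2)], M3, which is the overall transfer function T(s) = C(s)/R(s) in lowest terms

Answer: (3*s^2 - 6*s - 24)/(2*s^5 - 8*s^4 - s^3 + 17*s^2 - 16*s + 6)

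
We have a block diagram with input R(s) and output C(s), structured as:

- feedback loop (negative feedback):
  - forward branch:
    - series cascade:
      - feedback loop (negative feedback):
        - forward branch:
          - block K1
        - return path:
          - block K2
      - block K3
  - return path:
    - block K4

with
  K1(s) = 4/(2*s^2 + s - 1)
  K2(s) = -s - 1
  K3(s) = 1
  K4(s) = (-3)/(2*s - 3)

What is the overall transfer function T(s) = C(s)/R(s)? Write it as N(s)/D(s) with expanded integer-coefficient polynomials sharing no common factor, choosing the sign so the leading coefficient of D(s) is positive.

The answer is (8*s - 12)/(4*s^3 - 12*s^2 - s + 3).

Reasoning:
Step 1. close the feedback loop around K1, K2: 4/(2*s^2 - 3*s - 5)
Step 2. series reduction of [K1/(1+K1*K2)], K3: 4/(2*s^2 - 3*s - 5)
Step 3. close the feedback loop around ([K1/(1+K1*K2)]*K3), K4: this yields T(s), and no further normalization is needed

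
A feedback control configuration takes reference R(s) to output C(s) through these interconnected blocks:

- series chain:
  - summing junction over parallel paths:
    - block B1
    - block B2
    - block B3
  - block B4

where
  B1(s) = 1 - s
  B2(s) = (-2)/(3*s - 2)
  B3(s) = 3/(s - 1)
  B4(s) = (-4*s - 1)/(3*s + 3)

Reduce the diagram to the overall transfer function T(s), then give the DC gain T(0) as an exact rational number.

The answer is 1/3.

Reasoning:
Step 1: add B1, B2, B3 (parallel); result (-3*s^3 + 8*s^2 - 2)/(3*s^2 - 5*s + 2)
Step 2: cascade (B1+B2+B3), B4; result (12*s^4 - 29*s^3 - 8*s^2 + 8*s + 2)/(9*s^3 - 6*s^2 - 9*s + 6)
The step-2 result is T(s). Setting s = 0: T(0) = 2/6 = 1/3.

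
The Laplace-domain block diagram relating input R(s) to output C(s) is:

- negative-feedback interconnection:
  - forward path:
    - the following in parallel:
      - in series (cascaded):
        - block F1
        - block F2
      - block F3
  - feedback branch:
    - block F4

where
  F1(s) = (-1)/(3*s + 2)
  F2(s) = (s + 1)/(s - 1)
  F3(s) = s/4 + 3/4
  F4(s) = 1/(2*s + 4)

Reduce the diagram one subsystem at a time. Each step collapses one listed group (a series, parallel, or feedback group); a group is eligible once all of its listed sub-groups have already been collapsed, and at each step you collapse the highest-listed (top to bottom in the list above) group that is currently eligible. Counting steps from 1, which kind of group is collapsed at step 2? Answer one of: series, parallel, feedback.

(1) reduce the series chain F1, F2
(2) add (F1*F2), F3 (parallel)
(3) reduce the feedback loop with forward ((F1*F2)+F3) and return F4
Step 2 collapses a parallel group.

Hence the answer: parallel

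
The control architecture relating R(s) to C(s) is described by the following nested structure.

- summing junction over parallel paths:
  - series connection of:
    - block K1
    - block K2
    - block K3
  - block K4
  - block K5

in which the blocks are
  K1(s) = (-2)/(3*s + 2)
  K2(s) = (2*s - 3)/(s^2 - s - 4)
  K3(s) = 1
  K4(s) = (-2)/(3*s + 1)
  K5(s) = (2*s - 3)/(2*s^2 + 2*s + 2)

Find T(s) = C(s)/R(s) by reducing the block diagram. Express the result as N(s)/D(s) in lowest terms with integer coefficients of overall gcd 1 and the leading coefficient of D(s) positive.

Step 1. reduce the series chain K1, K2, K3 = (6 - 4*s)/(3*s^3 - s^2 - 14*s - 8)
Step 2. sum the parallel branches (K1*K2*K3), K4, K5: this yields T(s), and no further normalization is needed

Final answer: (6*s^5 - 59*s^4 - 34*s^3 + 161*s^2 + 226*s + 68)/(18*s^6 + 18*s^5 - 68*s^4 - 162*s^3 - 178*s^2 - 92*s - 16)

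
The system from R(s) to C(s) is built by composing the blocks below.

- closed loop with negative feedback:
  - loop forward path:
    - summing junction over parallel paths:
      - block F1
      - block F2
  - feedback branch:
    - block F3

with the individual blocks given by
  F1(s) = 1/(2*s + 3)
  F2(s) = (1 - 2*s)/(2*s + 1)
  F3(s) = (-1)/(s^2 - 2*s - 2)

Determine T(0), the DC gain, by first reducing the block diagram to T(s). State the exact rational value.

Reducing step by step:

Step 1: add F1, F2 (parallel), giving (-4*s^2 - 2*s + 4)/(4*s^2 + 8*s + 3)
Step 2: reduce the feedback loop with forward (F1+F2) and return F3, giving (-4*s^4 + 6*s^3 + 16*s^2 - 4*s - 8)/(4*s^4 - 17*s^2 - 20*s - 10)
DC gain: substitute s = 0 into T(s) from step 2: T(0) = -8/(-10) = 4/5.

Answer: 4/5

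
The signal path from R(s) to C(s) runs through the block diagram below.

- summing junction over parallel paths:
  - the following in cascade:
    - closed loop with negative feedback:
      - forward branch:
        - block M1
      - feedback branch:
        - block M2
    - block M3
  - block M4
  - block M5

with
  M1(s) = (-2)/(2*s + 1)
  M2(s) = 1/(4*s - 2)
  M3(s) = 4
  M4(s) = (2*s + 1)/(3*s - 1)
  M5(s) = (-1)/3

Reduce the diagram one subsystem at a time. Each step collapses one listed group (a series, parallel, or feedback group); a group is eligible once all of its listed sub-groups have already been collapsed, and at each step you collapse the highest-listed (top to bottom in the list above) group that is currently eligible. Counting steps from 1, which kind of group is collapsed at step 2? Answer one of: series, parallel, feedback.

(1) feedback reduction of M1, M2
(2) cascade [M1/(1+M1*M2)], M3
(3) reduce the parallel group ([M1/(1+M1*M2)]*M3), M4, M5
So the answer for step 2 is series.

Therefore the answer is series.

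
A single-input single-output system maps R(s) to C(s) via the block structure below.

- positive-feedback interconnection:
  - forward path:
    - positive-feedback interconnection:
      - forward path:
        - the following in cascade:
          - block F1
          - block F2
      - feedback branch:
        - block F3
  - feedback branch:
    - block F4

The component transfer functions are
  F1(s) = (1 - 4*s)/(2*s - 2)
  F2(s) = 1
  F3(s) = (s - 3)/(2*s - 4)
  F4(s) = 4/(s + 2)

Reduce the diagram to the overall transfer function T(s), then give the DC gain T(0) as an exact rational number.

[1] series reduction of F1, F2; result (1 - 4*s)/(2*s - 2)
[2] feedback reduction of (F1*F2), F3; result (-8*s^2 + 18*s - 4)/(8*s^2 - 25*s + 11)
[3] feedback reduction of [(F1*F2)/(1-(F1*F2)*F3)], F4; result (-8*s^3 + 2*s^2 + 32*s - 8)/(8*s^3 + 23*s^2 - 111*s + 38)
DC gain: substitute s = 0 into T(s) from step 3: T(0) = -8/38 = -4/19.

Hence the answer: -4/19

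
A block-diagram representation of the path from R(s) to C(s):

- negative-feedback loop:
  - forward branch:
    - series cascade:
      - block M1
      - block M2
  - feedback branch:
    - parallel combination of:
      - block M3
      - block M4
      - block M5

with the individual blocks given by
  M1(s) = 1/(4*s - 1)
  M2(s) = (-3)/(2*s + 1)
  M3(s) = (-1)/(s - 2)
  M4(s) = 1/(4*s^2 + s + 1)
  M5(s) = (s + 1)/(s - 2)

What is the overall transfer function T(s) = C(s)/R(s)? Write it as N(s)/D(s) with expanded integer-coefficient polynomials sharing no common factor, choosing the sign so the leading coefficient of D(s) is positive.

(1) multiply M1, M2 (series), giving (-3)/(8*s^2 + 2*s - 1)
(2) sum the parallel branches M3, M4, M5, giving (4*s^3 + s^2 + 2*s - 2)/(4*s^3 - 7*s^2 - s - 2)
(3) feedback reduction of (M1*M2), (M3+M4+M5) - this is the overall T(s), already in the required normalized form

Therefore the answer is (-12*s^3 + 21*s^2 + 3*s + 6)/(32*s^5 - 48*s^4 - 38*s^3 - 14*s^2 - 9*s + 8).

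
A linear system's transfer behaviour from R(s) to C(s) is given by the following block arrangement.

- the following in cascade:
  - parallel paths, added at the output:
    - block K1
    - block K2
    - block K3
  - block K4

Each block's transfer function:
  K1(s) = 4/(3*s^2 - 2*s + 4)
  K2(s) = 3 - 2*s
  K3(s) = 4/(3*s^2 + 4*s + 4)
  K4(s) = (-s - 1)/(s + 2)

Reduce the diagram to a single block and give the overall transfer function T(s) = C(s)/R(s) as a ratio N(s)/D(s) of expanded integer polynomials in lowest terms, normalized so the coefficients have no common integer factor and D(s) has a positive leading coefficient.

[1] reduce the parallel group K1, K2, K3 = (-18*s^5 + 15*s^4 - 14*s^3 + 56*s^2 + 80)/(9*s^4 + 6*s^3 + 16*s^2 + 8*s + 16)
[2] cascade (K1+K2+K3), K4: this yields T(s), and no further normalization is needed

Answer: (18*s^6 + 3*s^5 - s^4 - 42*s^3 - 56*s^2 - 80*s - 80)/(9*s^5 + 24*s^4 + 28*s^3 + 40*s^2 + 32*s + 32)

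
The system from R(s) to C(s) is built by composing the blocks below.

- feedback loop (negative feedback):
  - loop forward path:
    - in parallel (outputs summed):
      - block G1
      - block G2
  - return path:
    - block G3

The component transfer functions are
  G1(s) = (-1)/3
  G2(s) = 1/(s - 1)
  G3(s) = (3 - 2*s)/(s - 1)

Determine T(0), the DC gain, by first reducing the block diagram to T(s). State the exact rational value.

[1] reduce the parallel group G1, G2: (4 - s)/(3*s - 3)
[2] close the feedback loop around (G1+G2), G3: (-s^2 + 5*s - 4)/(5*s^2 - 17*s + 15)
Evaluating the step-2 result (the overall T(s)) at s = 0 gives T(0) = -4/15.

Hence the answer: -4/15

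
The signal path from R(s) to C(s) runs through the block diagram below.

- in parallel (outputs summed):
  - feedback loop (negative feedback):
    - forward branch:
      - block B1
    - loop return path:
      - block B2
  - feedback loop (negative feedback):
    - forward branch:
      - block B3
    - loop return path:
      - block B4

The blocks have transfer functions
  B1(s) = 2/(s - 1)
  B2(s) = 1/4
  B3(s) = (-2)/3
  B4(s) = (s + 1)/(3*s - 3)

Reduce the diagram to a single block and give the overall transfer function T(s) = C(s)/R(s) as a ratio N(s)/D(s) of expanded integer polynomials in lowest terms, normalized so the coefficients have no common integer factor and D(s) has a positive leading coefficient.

The answer is (-12*s^2 + 46*s - 50)/(14*s^2 - 29*s + 11).

Reasoning:
[1] close the feedback loop around B1, B2 -> 4/(2*s - 1)
[2] apply the feedback formula to B3, B4 -> (6 - 6*s)/(7*s - 11)
[3] parallel reduction of [B1/(1+B1*B2)], [B3/(1+B3*B4)] - this is the overall T(s), already in the required normalized form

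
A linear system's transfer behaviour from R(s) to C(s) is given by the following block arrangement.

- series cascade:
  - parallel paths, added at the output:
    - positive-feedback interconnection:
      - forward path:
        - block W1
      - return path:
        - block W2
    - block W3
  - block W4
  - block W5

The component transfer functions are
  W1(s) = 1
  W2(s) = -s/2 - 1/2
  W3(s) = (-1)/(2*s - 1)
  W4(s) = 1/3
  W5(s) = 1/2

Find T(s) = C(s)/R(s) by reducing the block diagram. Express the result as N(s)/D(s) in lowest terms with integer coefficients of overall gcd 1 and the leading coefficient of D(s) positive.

Step 1 - feedback reduction of W1, W2 -> 2/(s + 3)
Step 2 - parallel reduction of [W1/(1-W1*W2)], W3 -> (3*s - 5)/(2*s^2 + 5*s - 3)
Step 3 - reduce the series chain ([W1/(1-W1*W2)]+W3), W4, W5: this yields T(s), and no further normalization is needed

Hence the answer: (3*s - 5)/(12*s^2 + 30*s - 18)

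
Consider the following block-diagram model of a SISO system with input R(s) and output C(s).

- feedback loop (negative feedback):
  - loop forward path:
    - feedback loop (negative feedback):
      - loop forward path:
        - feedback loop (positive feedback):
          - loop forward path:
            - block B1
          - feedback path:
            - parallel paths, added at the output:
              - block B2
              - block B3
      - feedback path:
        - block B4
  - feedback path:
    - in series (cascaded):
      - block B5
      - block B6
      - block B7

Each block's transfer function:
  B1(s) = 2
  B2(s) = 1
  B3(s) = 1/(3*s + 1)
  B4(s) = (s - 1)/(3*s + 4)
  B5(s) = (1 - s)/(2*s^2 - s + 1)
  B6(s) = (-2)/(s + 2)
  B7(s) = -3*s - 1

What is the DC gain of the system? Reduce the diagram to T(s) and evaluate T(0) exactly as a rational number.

Reducing step by step:

[1] combine B2, B3 in parallel, giving (3*s + 2)/(3*s + 1)
[2] close the feedback loop around B1, (B2+B3), giving (-6*s - 2)/(3*s + 3)
[3] reduce the feedback loop with forward [B1/(1-B1*(B2+B3))] and return B4, giving (-18*s^2 - 30*s - 8)/(3*s^2 + 25*s + 14)
[4] cascade B5, B6, B7, giving (-6*s^2 + 4*s + 2)/(2*s^3 + 3*s^2 - s + 2)
[5] reduce the feedback loop with forward [[B1/(1-B1*(B2+B3))]/(1+[B1/(1-B1*(B2+B3))]*B4)] and return (B5*B6*B7), giving (-36*s^5 - 114*s^4 - 88*s^3 - 30*s^2 - 52*s - 16)/(6*s^5 + 167*s^4 + 208*s^3 - 85*s^2 - 56*s + 12)
Step 5 gives the overall T(s). Then T(0) = -16/12 = -4/3.

Answer: -4/3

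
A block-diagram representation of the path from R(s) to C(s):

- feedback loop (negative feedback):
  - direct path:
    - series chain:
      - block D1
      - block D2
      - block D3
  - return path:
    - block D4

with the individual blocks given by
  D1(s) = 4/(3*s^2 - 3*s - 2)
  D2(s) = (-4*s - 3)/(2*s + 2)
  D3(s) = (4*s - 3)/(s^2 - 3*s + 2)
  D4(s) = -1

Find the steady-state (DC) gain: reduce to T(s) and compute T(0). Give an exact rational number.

1. reduce the series chain D1, D2, D3, giving (18 - 32*s^2)/(3*s^5 - 9*s^4 + s^3 + 13*s^2 - 4*s - 4)
2. collapse the loop ((D1*D2*D3) forward, D4 return), giving (18 - 32*s^2)/(3*s^5 - 9*s^4 + s^3 + 45*s^2 - 4*s - 22)
DC gain: substitute s = 0 into T(s) from step 2: T(0) = 18/(-22) = -9/11.

Answer: -9/11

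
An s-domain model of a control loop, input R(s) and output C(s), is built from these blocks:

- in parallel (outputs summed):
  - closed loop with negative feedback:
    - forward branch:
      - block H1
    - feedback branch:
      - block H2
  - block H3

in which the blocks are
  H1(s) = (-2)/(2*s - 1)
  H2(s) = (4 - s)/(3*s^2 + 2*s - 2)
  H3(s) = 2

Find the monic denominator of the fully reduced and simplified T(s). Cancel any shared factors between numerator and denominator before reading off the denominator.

[1] feedback reduction of H1, H2 -> (-6*s^2 - 4*s + 4)/(6*s^3 + s^2 - 4*s - 6)
[2] combine [H1/(1+H1*H2)], H3 in parallel -> (12*s^3 - 4*s^2 - 12*s - 8)/(6*s^3 + s^2 - 4*s - 6)
No further cancellation is possible in the step-2 result, so that is T(s). Its denominator becomes monic after dividing by the leading coefficient 6.

Final answer: s^3 + s^2/6 - 2*s/3 - 1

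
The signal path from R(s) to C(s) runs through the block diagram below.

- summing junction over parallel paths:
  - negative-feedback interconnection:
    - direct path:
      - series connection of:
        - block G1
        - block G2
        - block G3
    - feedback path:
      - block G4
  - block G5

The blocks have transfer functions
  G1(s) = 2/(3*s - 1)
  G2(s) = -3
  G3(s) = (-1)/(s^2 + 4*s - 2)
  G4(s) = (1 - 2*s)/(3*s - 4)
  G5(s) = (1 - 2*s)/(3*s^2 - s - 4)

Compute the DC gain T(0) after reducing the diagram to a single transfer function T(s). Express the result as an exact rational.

Step 1 - combine G1, G2, G3 in series gives 6/(3*s^3 + 11*s^2 - 10*s + 2)
Step 2 - close the feedback loop around (G1*G2*G3), G4 gives (18*s - 24)/(9*s^4 + 21*s^3 - 74*s^2 + 34*s - 2)
Step 3 - combine [(G1*G2*G3)/(1+(G1*G2*G3)*G4)], G5 in parallel gives (-18*s^5 - 33*s^4 + 223*s^3 - 232*s^2 - 10*s + 94)/(27*s^6 + 54*s^5 - 279*s^4 + 92*s^3 + 256*s^2 - 134*s + 8)
The step-3 result is T(s). Setting s = 0: T(0) = 94/8 = 47/4.

Hence the answer: 47/4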